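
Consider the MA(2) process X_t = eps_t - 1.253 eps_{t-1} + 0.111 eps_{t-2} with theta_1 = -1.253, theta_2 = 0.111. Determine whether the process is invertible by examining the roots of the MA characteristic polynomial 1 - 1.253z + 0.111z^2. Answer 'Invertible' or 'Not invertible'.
\text{Not invertible}

The MA(q) characteristic polynomial is P(z) = 1 - 1.253z + 0.111z^2.
Invertibility requires all roots to lie outside the unit circle, i.e. |z| > 1 for every root.
Set 1 + (-1.253) z + (0.111) z^2 = 0, i.e. a z^2 + b z + c = 0 with a = 0.111, b = -1.253, c = 1.
Discriminant D = b^2 - 4ac = (-1.253)^2 - 4*(0.111)*1 = 1.570009 - (0.444) = 1.126009.
D >= 0, so the roots are real: z = (-b +/- sqrt(D)) / (2a) = (1.253 +/- 1.061136) / (0.222).
  z_1 = (1.253 + 1.061136) / (0.222) = 10.424,   |z_1| = 10.424.
  z_2 = (1.253 - 1.061136) / (0.222) = 0.8643,   |z_2| = 0.8643.
Moduli of all roots: 10.4240, 0.8643.
All moduli strictly greater than 1? No.
Verdict: Not invertible.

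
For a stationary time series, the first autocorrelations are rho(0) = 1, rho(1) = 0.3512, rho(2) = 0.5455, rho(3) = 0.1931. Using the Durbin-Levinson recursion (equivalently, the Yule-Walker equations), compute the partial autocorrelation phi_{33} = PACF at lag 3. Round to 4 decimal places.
\phi_{33} = -0.1119

The PACF at lag k is phi_{kk}, the last component of the solution
to the Yule-Walker system G_k phi = r_k where
  (G_k)_{ij} = rho(|i - j|), (r_k)_i = rho(i), i,j = 1..k.
Equivalently, Durbin-Levinson gives phi_{kk} iteratively:
  phi_{11} = rho(1)
  phi_{kk} = [rho(k) - sum_{j=1..k-1} phi_{k-1,j} rho(k-j)]
            / [1 - sum_{j=1..k-1} phi_{k-1,j} rho(j)],
  phi_{k,j} = phi_{k-1,j} - phi_{kk} phi_{k-1,k-j},  j = 1..k-1.
Step k = 1:
  phi_11 = rho(1) = 0.3512.
Step k = 2:
  phi_22 = [rho(2) - phi_11 rho(1)] / [1 - phi_11 rho(1)] = [0.5455 - (0.3512)(0.3512)] / [1 - (0.3512)(0.3512)]
         = 0.42215856 / 0.87665856 = 0.481554.
  Update: phi_21 = phi_11 - phi_22 phi_11 = 0.3512 - (0.481554)(0.3512) = 0.182078.
Step k = 3:
  phi_33 = [rho(3) - phi_21 rho(2) - phi_22 rho(1)] / [1 - phi_21 rho(1) - phi_22 rho(2)]
    numerator   = 0.1931 - (0.182078)(0.5455) - (0.481554)(0.3512) = -0.07534546
    denominator = 1 - (0.182078)(0.3512) - (0.481554)(0.5455) = 0.67336636
  phi_33 = -0.07534546 / 0.67336636 = -0.1119.
Therefore phi_{33} = -0.1119.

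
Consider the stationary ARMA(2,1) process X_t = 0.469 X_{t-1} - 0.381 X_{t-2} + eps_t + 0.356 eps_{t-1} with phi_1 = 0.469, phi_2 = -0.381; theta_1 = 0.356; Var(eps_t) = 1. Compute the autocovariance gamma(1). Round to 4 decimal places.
\gamma(1) = 0.8724

Multiply the model equation by X_{t-k} and take expectations. With theta_0 = psi_0 = 1 and psi_j the MA(infinity) weights, this gives
  gamma(k) - sum_i phi_i gamma(k-i) = c_k,
  c_k = sigma^2 * sum_{j=k..q} theta_j psi_{j-k}   (c_k = 0 for k > q),
using gamma(-m) = gamma(m).
psi-weights needed (psi_j = theta_j + sum_i phi_i psi_{j-i}):
  psi_1 = theta_1 + phi_1 = 0.356 + (0.469) = 0.825
Right-hand sides:
  c_0 = sigma^2 (1 + theta_1 psi_1) = 1 * (1 + (0.356)(0.825)) = 1 * 1.2937 = 1.2937
  c_1 = sigma^2 theta_1 = 1 * (0.356) = 0.356
  c_2 = 0
Equations for k = 0, 1, 2 (AR order 2, c_2 = 0):
  (E0) gamma(0) = phi_1 gamma(1) + phi_2 gamma(2) + c_0
  (E1) gamma(1) = phi_1 gamma(0) + phi_2 gamma(1) + c_1
  (E2) gamma(2) = phi_1 gamma(1) + phi_2 gamma(0)
From (E1): gamma(1) = A gamma(0) + B with
  A = phi_1 / (1 - phi_2) = 0.469 / 1.381 = 0.339609,   B = c_1 / (1 - phi_2) = 0.356 / 1.381 = 0.257784.
Insert (E2) into (E0): gamma(0) (1 - phi_2^2) = phi_1 (1 + phi_2) gamma(1) + c_0.
  phi_1 (1 + phi_2) = (0.469)(0.619) = 0.290311,   1 - phi_2^2 = 0.854839.
Replace gamma(1) by A gamma(0) + B and collect gamma(0):
  gamma(0) [0.854839 - (0.290311)(0.339609)] = (0.290311)(0.257784) + 1.2937
  gamma(0) * 0.756247 = 1.368538
  gamma(0) = 1.368538 / 0.756247 = 1.809644.
  gamma(1) = A gamma(0) + B = (0.339609)(1.809644) + (0.257784) = 0.872356.
Therefore gamma(1) = 0.8724 (to 4 decimal places).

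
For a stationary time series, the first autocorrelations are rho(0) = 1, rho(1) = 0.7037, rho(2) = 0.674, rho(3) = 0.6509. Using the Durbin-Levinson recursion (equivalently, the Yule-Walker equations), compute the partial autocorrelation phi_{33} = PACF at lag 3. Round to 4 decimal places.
\phi_{33} = 0.2160

The PACF at lag k is phi_{kk}, the last component of the solution
to the Yule-Walker system G_k phi = r_k where
  (G_k)_{ij} = rho(|i - j|), (r_k)_i = rho(i), i,j = 1..k.
Equivalently, Durbin-Levinson gives phi_{kk} iteratively:
  phi_{11} = rho(1)
  phi_{kk} = [rho(k) - sum_{j=1..k-1} phi_{k-1,j} rho(k-j)]
            / [1 - sum_{j=1..k-1} phi_{k-1,j} rho(j)],
  phi_{k,j} = phi_{k-1,j} - phi_{kk} phi_{k-1,k-j},  j = 1..k-1.
Step k = 1:
  phi_11 = rho(1) = 0.7037.
Step k = 2:
  phi_22 = [rho(2) - phi_11 rho(1)] / [1 - phi_11 rho(1)] = [0.674 - (0.7037)(0.7037)] / [1 - (0.7037)(0.7037)]
         = 0.17880631 / 0.50480631 = 0.354208.
  Update: phi_21 = phi_11 - phi_22 phi_11 = 0.7037 - (0.354208)(0.7037) = 0.454444.
Step k = 3:
  phi_33 = [rho(3) - phi_21 rho(2) - phi_22 rho(1)] / [1 - phi_21 rho(1) - phi_22 rho(2)]
    numerator   = 0.6509 - (0.454444)(0.674) - (0.354208)(0.7037) = 0.09534874
    denominator = 1 - (0.454444)(0.7037) - (0.354208)(0.674) = 0.44147173
  phi_33 = 0.09534874 / 0.44147173 = 0.216.
Therefore phi_{33} = 0.2160.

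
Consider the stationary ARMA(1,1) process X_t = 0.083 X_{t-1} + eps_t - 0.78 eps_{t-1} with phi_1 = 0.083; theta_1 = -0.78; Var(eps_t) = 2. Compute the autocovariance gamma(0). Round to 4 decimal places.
\gamma(0) = 2.9784

Multiply the model equation by X_{t-k} and take expectations. With theta_0 = psi_0 = 1 and psi_j the MA(infinity) weights, this gives
  gamma(k) - sum_i phi_i gamma(k-i) = c_k,
  c_k = sigma^2 * sum_{j=k..q} theta_j psi_{j-k}   (c_k = 0 for k > q),
using gamma(-m) = gamma(m).
psi-weights needed (psi_j = theta_j + sum_i phi_i psi_{j-i}):
  psi_1 = theta_1 + phi_1 = -0.78 + (0.083) = -0.697
Right-hand sides:
  c_0 = sigma^2 (1 + theta_1 psi_1) = 2 * (1 + (-0.78)(-0.697)) = 2 * 1.54366 = 3.08732
  c_1 = sigma^2 theta_1 = 2 * (-0.78) = -1.56
  c_2 = 0
Equations for k = 0 and k = 1 (AR order 1):
  gamma(0) = phi_1 gamma(1) + c_0
  gamma(1) = phi_1 gamma(0) + c_1
Substituting the second into the first: gamma(0) (1 - phi_1^2) = c_0 + phi_1 c_1, so
  gamma(0) = (c_0 + phi_1 c_1) / (1 - phi_1^2) = (3.08732 + (0.083)(-1.56)) / (1 - (0.083)^2) = 2.95784 / 0.993111 = 2.978358.
Therefore gamma(0) = 2.9784 (to 4 decimal places).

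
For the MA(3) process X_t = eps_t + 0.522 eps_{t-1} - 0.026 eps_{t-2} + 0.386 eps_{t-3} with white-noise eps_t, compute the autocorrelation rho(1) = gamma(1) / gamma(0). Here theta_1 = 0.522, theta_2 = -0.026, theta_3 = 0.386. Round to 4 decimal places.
\rho(1) = 0.3504

For an MA(q) process with theta_0 = 1, the autocovariance is
  gamma(k) = sigma^2 * sum_{i=0..q-k} theta_i * theta_{i+k},
and rho(k) = gamma(k) / gamma(0). Sigma^2 cancels.
  numerator   = (1)*(0.522) + (0.522)*(-0.026) + (-0.026)*(0.386) = 0.498392.
  denominator = (1)^2 + (0.522)^2 + (-0.026)^2 + (0.386)^2 = 1.422156.
  rho(1) = 0.498392 / 1.422156 = 0.3504.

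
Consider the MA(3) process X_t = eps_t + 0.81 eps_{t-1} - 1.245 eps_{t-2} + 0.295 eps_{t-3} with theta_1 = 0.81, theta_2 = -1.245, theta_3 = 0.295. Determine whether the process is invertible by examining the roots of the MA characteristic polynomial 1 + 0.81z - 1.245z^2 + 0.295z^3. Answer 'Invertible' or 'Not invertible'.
\text{Not invertible}

The MA(q) characteristic polynomial is P(z) = 1 + 0.81z - 1.245z^2 + 0.295z^3.
Invertibility requires all roots to lie outside the unit circle, i.e. |z| > 1 for every root.
Degree 3: look for a simple real root z0 first, then factor out (1 - z/z0) and solve the remaining quadratic.
Testing z0 = 2: P(2) = 1 + (0.81)(2) + (-1.245)(2)^2 + (0.295)(2)^3
  = 1 + (1.62) + (-4.98) + (2.36) = 0.  So z_0 = 2 is a root, |z_0| = 2.
Divide out the factor (1 - 0.5 z) = (1 - z/z0) (since 1/z0 = 0.5):
  P(z) = (1 - 0.5 z)(1 + (1.31) z + (-0.59) z^2)
  [check: z-coef 1.31 - (0.5) = 0.81; z^2-coef -0.59 - (0.5)(1.31) = -1.245; z^3-coef -(0.5)(-0.59) = 0.295.]
Remaining roots from the quadratic factor 1 + (1.31) z + (-0.59) z^2:
  Set 1 + (1.31) z + (-0.59) z^2 = 0, i.e. a z^2 + b z + c = 0 with a = -0.59, b = 1.31, c = 1.
  Discriminant D = b^2 - 4ac = (1.31)^2 - 4*(-0.59)*1 = 1.7161 - (-2.36) = 4.0761.
  D >= 0, so the roots are real: z = (-b +/- sqrt(D)) / (2a) = (-1.31 +/- 2.018935) / (-1.18).
    z_1 = (-1.31 + 2.018935) / (-1.18) = -0.6008,   |z_1| = 0.6008.
    z_2 = (-1.31 - 2.018935) / (-1.18) = 2.8211,   |z_2| = 2.8211.
Moduli of all roots: 2.0000, 0.6008, 2.8211.
All moduli strictly greater than 1? No.
Verdict: Not invertible.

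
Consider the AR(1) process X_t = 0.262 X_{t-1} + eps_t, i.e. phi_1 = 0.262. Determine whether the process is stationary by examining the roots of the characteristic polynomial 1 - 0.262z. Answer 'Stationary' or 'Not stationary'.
\text{Stationary}

The AR(p) characteristic polynomial is P(z) = 1 - 0.262z.
Stationarity requires all roots to lie outside the unit circle, i.e. |z| > 1 for every root.
This is linear in z: 1 + (-0.262) z = 0  =>  z = -1/(-0.262) = 3.816794,  |z| = 3.816794.
Moduli of all roots: 3.8168.
All moduli strictly greater than 1? Yes.
Verdict: Stationary.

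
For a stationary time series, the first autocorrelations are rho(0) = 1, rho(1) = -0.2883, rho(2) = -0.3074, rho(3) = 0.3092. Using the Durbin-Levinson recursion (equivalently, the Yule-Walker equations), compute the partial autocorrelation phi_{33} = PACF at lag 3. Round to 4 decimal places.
\phi_{33} = 0.0800

The PACF at lag k is phi_{kk}, the last component of the solution
to the Yule-Walker system G_k phi = r_k where
  (G_k)_{ij} = rho(|i - j|), (r_k)_i = rho(i), i,j = 1..k.
Equivalently, Durbin-Levinson gives phi_{kk} iteratively:
  phi_{11} = rho(1)
  phi_{kk} = [rho(k) - sum_{j=1..k-1} phi_{k-1,j} rho(k-j)]
            / [1 - sum_{j=1..k-1} phi_{k-1,j} rho(j)],
  phi_{k,j} = phi_{k-1,j} - phi_{kk} phi_{k-1,k-j},  j = 1..k-1.
Step k = 1:
  phi_11 = rho(1) = -0.2883.
Step k = 2:
  phi_22 = [rho(2) - phi_11 rho(1)] / [1 - phi_11 rho(1)] = [-0.3074 - (-0.2883)(-0.2883)] / [1 - (-0.2883)(-0.2883)]
         = -0.39051689 / 0.91688311 = -0.425918.
  Update: phi_21 = phi_11 - phi_22 phi_11 = -0.2883 - (-0.425918)(-0.2883) = -0.411092.
Step k = 3:
  phi_33 = [rho(3) - phi_21 rho(2) - phi_22 rho(1)] / [1 - phi_21 rho(1) - phi_22 rho(2)]
    numerator   = 0.3092 - (-0.411092)(-0.3074) - (-0.425918)(-0.2883) = 0.06003816
    denominator = 1 - (-0.411092)(-0.2883) - (-0.425918)(-0.3074) = 0.75055499
  phi_33 = 0.06003816 / 0.75055499 = 0.08.
Therefore phi_{33} = 0.0800.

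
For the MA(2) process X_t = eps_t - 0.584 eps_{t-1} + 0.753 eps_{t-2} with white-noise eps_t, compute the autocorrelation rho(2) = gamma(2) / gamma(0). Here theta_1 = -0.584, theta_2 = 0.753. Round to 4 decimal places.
\rho(2) = 0.3946

For an MA(q) process with theta_0 = 1, the autocovariance is
  gamma(k) = sigma^2 * sum_{i=0..q-k} theta_i * theta_{i+k},
and rho(k) = gamma(k) / gamma(0). Sigma^2 cancels.
  numerator   = (1)*(0.753) = 0.753.
  denominator = (1)^2 + (-0.584)^2 + (0.753)^2 = 1.908065.
  rho(2) = 0.753 / 1.908065 = 0.3946.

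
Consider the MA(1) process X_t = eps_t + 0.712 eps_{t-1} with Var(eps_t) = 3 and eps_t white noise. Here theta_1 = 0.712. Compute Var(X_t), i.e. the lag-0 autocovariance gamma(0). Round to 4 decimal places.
\gamma(0) = 4.5208

For an MA(q) process X_t = eps_t + sum_i theta_i eps_{t-i} with
Var(eps_t) = sigma^2, the variance is
  gamma(0) = sigma^2 * (1 + sum_i theta_i^2).
  sum_i theta_i^2 = (0.712)^2 = 0.506944.
  gamma(0) = 3 * (1 + 0.506944) = 3 * 1.506944 = 4.520832, which rounds to 4.5208.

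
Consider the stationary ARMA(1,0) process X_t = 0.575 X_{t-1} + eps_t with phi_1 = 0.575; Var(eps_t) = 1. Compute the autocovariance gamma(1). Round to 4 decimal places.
\gamma(1) = 0.8590

Multiply the model equation by X_{t-k} and take expectations. With theta_0 = psi_0 = 1 and psi_j the MA(infinity) weights, this gives
  gamma(k) - sum_i phi_i gamma(k-i) = c_k,
  c_k = sigma^2 * sum_{j=k..q} theta_j psi_{j-k}   (c_k = 0 for k > q),
using gamma(-m) = gamma(m).
Pure AR (q = 0): c_0 = sigma^2 = 1, c_k = 0 for k >= 1.
Equations for k = 0 and k = 1 (AR order 1):
  gamma(0) = phi_1 gamma(1) + c_0
  gamma(1) = phi_1 gamma(0) + c_1
Substituting the second into the first: gamma(0) (1 - phi_1^2) = c_0 + phi_1 c_1, so
  gamma(0) = c_0 / (1 - phi_1^2) = 1 / (1 - (0.575)^2) = 1 / 0.669375 = 1.493931.
  gamma(1) = phi_1 gamma(0) = (0.575)(1.493931) = 0.85901.
Therefore gamma(1) = 0.8590 (to 4 decimal places).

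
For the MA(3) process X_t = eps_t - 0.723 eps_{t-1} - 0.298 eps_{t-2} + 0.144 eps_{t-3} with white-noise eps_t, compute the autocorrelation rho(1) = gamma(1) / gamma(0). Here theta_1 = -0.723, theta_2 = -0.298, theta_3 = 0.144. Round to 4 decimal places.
\rho(1) = -0.3372

For an MA(q) process with theta_0 = 1, the autocovariance is
  gamma(k) = sigma^2 * sum_{i=0..q-k} theta_i * theta_{i+k},
and rho(k) = gamma(k) / gamma(0). Sigma^2 cancels.
  numerator   = (1)*(-0.723) + (-0.723)*(-0.298) + (-0.298)*(0.144) = -0.550458.
  denominator = (1)^2 + (-0.723)^2 + (-0.298)^2 + (0.144)^2 = 1.632269.
  rho(1) = -0.550458 / 1.632269 = -0.3372.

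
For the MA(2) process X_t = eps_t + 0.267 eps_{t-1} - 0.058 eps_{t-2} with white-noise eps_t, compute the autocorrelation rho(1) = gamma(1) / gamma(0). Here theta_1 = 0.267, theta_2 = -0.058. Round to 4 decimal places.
\rho(1) = 0.2340

For an MA(q) process with theta_0 = 1, the autocovariance is
  gamma(k) = sigma^2 * sum_{i=0..q-k} theta_i * theta_{i+k},
and rho(k) = gamma(k) / gamma(0). Sigma^2 cancels.
  numerator   = (1)*(0.267) + (0.267)*(-0.058) = 0.251514.
  denominator = (1)^2 + (0.267)^2 + (-0.058)^2 = 1.074653.
  rho(1) = 0.251514 / 1.074653 = 0.2340.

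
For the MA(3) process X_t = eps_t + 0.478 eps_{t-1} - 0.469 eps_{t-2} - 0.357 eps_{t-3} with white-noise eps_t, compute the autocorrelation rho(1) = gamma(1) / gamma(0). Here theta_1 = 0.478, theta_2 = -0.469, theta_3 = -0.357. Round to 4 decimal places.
\rho(1) = 0.2673

For an MA(q) process with theta_0 = 1, the autocovariance is
  gamma(k) = sigma^2 * sum_{i=0..q-k} theta_i * theta_{i+k},
and rho(k) = gamma(k) / gamma(0). Sigma^2 cancels.
  numerator   = (1)*(0.478) + (0.478)*(-0.469) + (-0.469)*(-0.357) = 0.421251.
  denominator = (1)^2 + (0.478)^2 + (-0.469)^2 + (-0.357)^2 = 1.575894.
  rho(1) = 0.421251 / 1.575894 = 0.2673.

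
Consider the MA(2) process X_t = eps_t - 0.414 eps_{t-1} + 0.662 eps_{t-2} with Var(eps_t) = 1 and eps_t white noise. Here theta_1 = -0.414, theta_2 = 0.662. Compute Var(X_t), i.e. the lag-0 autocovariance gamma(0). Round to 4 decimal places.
\gamma(0) = 1.6096

For an MA(q) process X_t = eps_t + sum_i theta_i eps_{t-i} with
Var(eps_t) = sigma^2, the variance is
  gamma(0) = sigma^2 * (1 + sum_i theta_i^2).
  sum_i theta_i^2 = (-0.414)^2 + (0.662)^2 = 0.171396 + 0.438244 = 0.60964.
  gamma(0) = 1 * (1 + 0.60964) = 1 * 1.60964 = 1.60964, which rounds to 1.6096.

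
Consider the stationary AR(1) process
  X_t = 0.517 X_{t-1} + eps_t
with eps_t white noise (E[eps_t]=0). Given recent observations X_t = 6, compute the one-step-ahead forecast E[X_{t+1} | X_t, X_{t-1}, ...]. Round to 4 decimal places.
E[X_{t+1} \mid \mathcal F_t] = 3.1020

For an AR(p) model X_t = c + sum_i phi_i X_{t-i} + eps_t, the
one-step-ahead conditional mean is
  E[X_{t+1} | X_t, ...] = c + sum_i phi_i X_{t+1-i}.
Substitute known values:
  E[X_{t+1} | ...] = (0.517) * (6)
                   = 3.1020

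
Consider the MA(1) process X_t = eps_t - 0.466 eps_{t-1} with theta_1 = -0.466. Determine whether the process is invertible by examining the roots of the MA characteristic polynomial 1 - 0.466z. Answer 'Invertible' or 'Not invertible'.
\text{Invertible}

The MA(q) characteristic polynomial is P(z) = 1 - 0.466z.
Invertibility requires all roots to lie outside the unit circle, i.e. |z| > 1 for every root.
This is linear in z: 1 + (-0.466) z = 0  =>  z = -1/(-0.466) = 2.145923,  |z| = 2.145923.
Moduli of all roots: 2.1459.
All moduli strictly greater than 1? Yes.
Verdict: Invertible.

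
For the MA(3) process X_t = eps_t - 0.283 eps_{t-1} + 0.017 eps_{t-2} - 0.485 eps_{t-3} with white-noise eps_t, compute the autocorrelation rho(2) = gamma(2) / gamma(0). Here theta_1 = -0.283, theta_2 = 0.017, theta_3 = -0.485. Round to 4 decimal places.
\rho(2) = 0.1173

For an MA(q) process with theta_0 = 1, the autocovariance is
  gamma(k) = sigma^2 * sum_{i=0..q-k} theta_i * theta_{i+k},
and rho(k) = gamma(k) / gamma(0). Sigma^2 cancels.
  numerator   = (1)*(0.017) + (-0.283)*(-0.485) = 0.154255.
  denominator = (1)^2 + (-0.283)^2 + (0.017)^2 + (-0.485)^2 = 1.315603.
  rho(2) = 0.154255 / 1.315603 = 0.1173.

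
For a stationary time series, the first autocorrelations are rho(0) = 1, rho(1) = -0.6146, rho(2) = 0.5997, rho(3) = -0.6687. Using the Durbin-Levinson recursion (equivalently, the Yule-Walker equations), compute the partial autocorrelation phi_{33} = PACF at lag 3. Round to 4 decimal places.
\phi_{33} = -0.3910

The PACF at lag k is phi_{kk}, the last component of the solution
to the Yule-Walker system G_k phi = r_k where
  (G_k)_{ij} = rho(|i - j|), (r_k)_i = rho(i), i,j = 1..k.
Equivalently, Durbin-Levinson gives phi_{kk} iteratively:
  phi_{11} = rho(1)
  phi_{kk} = [rho(k) - sum_{j=1..k-1} phi_{k-1,j} rho(k-j)]
            / [1 - sum_{j=1..k-1} phi_{k-1,j} rho(j)],
  phi_{k,j} = phi_{k-1,j} - phi_{kk} phi_{k-1,k-j},  j = 1..k-1.
Step k = 1:
  phi_11 = rho(1) = -0.6146.
Step k = 2:
  phi_22 = [rho(2) - phi_11 rho(1)] / [1 - phi_11 rho(1)] = [0.5997 - (-0.6146)(-0.6146)] / [1 - (-0.6146)(-0.6146)]
         = 0.22196684 / 0.62226684 = 0.356707.
  Update: phi_21 = phi_11 - phi_22 phi_11 = -0.6146 - (0.356707)(-0.6146) = -0.395368.
Step k = 3:
  phi_33 = [rho(3) - phi_21 rho(2) - phi_22 rho(1)] / [1 - phi_21 rho(1) - phi_22 rho(2)]
    numerator   = -0.6687 - (-0.395368)(0.5997) - (0.356707)(-0.6146) = -0.2123658
    denominator = 1 - (-0.395368)(-0.6146) - (0.356707)(0.5997) = 0.54308975
  phi_33 = -0.2123658 / 0.54308975 = -0.391.
Therefore phi_{33} = -0.3910.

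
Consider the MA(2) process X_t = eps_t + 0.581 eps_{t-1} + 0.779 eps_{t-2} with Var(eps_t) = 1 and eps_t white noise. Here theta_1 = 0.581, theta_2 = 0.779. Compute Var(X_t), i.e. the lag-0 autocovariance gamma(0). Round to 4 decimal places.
\gamma(0) = 1.9444

For an MA(q) process X_t = eps_t + sum_i theta_i eps_{t-i} with
Var(eps_t) = sigma^2, the variance is
  gamma(0) = sigma^2 * (1 + sum_i theta_i^2).
  sum_i theta_i^2 = (0.581)^2 + (0.779)^2 = 0.337561 + 0.606841 = 0.944402.
  gamma(0) = 1 * (1 + 0.944402) = 1 * 1.944402 = 1.944402, which rounds to 1.9444.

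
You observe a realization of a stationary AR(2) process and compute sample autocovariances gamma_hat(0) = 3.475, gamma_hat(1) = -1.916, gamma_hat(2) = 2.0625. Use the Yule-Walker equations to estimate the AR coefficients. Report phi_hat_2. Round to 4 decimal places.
\hat\phi_{2} = 0.4160

The Yule-Walker equations for an AR(p) process read, in matrix form,
  Gamma_p phi = r_p,   with   (Gamma_p)_{ij} = gamma(|i - j|),
                       (r_p)_i = gamma(i),   i,j = 1..p.
Substitute the sample gammas (Toeplitz matrix and right-hand side of size 2):
  Gamma_p = [[3.475, -1.916], [-1.916, 3.475]]
  r_p     = [-1.916, 2.0625]
Written out:
  3.475 phi_1 - 1.916 phi_2 = -1.916
  -1.916 phi_1 + 3.475 phi_2 = 2.0625
Solve by Cramer's rule:
  det = gamma(0)^2 - gamma(1)^2 = (3.475)^2 - (-1.916)^2 = 12.075625 - 3.671056 = 8.404569
  phi_hat_1 = [gamma(1) gamma(0) - gamma(1) gamma(2)] / det = [(-1.916)(3.475) - (-1.916)(2.0625)] / 8.404569 = -2.70635 / 8.404569 = -0.322
  phi_hat_2 = [gamma(0) gamma(2) - gamma(1)^2] / det = [(3.475)(2.0625) - (-1.916)^2] / 8.404569 = 3.4961315 / 8.404569 = 0.416
So phi_hat = [-0.3220, 0.4160].
Therefore phi_hat_2 = 0.4160.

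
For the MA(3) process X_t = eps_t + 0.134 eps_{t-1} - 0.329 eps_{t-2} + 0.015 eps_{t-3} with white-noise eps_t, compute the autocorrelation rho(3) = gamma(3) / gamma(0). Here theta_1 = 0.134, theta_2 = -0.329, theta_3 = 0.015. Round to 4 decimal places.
\rho(3) = 0.0133

For an MA(q) process with theta_0 = 1, the autocovariance is
  gamma(k) = sigma^2 * sum_{i=0..q-k} theta_i * theta_{i+k},
and rho(k) = gamma(k) / gamma(0). Sigma^2 cancels.
  numerator   = (1)*(0.015) = 0.015.
  denominator = (1)^2 + (0.134)^2 + (-0.329)^2 + (0.015)^2 = 1.126422.
  rho(3) = 0.015 / 1.126422 = 0.0133.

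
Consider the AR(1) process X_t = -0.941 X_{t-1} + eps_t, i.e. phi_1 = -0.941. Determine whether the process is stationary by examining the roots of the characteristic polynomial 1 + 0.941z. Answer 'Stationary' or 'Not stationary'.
\text{Stationary}

The AR(p) characteristic polynomial is P(z) = 1 + 0.941z.
Stationarity requires all roots to lie outside the unit circle, i.e. |z| > 1 for every root.
This is linear in z: 1 + (0.941) z = 0  =>  z = -1/(0.941) = -1.062699,  |z| = 1.062699.
Moduli of all roots: 1.0627.
All moduli strictly greater than 1? Yes.
Verdict: Stationary.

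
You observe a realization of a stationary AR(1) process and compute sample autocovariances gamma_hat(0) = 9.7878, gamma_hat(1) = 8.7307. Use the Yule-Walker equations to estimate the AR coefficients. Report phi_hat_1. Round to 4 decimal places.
\hat\phi_{1} = 0.8920

The Yule-Walker equations for an AR(p) process read, in matrix form,
  Gamma_p phi = r_p,   with   (Gamma_p)_{ij} = gamma(|i - j|),
                       (r_p)_i = gamma(i),   i,j = 1..p.
Substitute the sample gammas (Toeplitz matrix and right-hand side of size 1):
  Gamma_p = [[9.7878]]
  r_p     = [8.7307]
With p = 1 this is the single equation gamma(0) phi_1 = gamma(1):
  phi_hat_1 = gamma(1) / gamma(0) = 8.7307 / 9.7878 = 0.8920.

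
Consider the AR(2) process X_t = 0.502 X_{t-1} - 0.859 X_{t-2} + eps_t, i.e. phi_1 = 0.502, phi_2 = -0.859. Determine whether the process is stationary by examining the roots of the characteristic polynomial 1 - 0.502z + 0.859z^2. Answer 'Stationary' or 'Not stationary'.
\text{Stationary}

The AR(p) characteristic polynomial is P(z) = 1 - 0.502z + 0.859z^2.
Stationarity requires all roots to lie outside the unit circle, i.e. |z| > 1 for every root.
Set 1 + (-0.502) z + (0.859) z^2 = 0, i.e. a z^2 + b z + c = 0 with a = 0.859, b = -0.502, c = 1.
Discriminant D = b^2 - 4ac = (-0.502)^2 - 4*(0.859)*1 = 0.252004 - (3.436) = -3.183996.
D < 0, so the roots are the complex-conjugate pair z = (-b +/- i sqrt(-D)) / (2a) = 0.2922 +/- 1.0386i.
For a conjugate pair |z|^2 = z * conj(z) = (product of roots) = c/a = 1/(0.859) = 1.164144, so |z| = sqrt(1.164144) = 1.079 for both roots.
Moduli of all roots: 1.0790, 1.0790.
All moduli strictly greater than 1? Yes.
Verdict: Stationary.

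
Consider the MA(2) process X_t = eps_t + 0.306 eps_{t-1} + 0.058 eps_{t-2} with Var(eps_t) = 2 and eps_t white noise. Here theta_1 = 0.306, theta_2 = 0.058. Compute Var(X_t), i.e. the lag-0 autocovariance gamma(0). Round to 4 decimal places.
\gamma(0) = 2.1940

For an MA(q) process X_t = eps_t + sum_i theta_i eps_{t-i} with
Var(eps_t) = sigma^2, the variance is
  gamma(0) = sigma^2 * (1 + sum_i theta_i^2).
  sum_i theta_i^2 = (0.306)^2 + (0.058)^2 = 0.093636 + 0.003364 = 0.097.
  gamma(0) = 2 * (1 + 0.097) = 2 * 1.097 = 2.194, which rounds to 2.1940.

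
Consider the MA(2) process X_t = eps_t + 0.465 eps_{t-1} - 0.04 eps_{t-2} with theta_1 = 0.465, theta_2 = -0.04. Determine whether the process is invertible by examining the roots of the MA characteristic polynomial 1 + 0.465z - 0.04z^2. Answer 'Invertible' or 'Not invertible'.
\text{Invertible}

The MA(q) characteristic polynomial is P(z) = 1 + 0.465z - 0.04z^2.
Invertibility requires all roots to lie outside the unit circle, i.e. |z| > 1 for every root.
Set 1 + (0.465) z + (-0.04) z^2 = 0, i.e. a z^2 + b z + c = 0 with a = -0.04, b = 0.465, c = 1.
Discriminant D = b^2 - 4ac = (0.465)^2 - 4*(-0.04)*1 = 0.216225 - (-0.16) = 0.376225.
D >= 0, so the roots are real: z = (-b +/- sqrt(D)) / (2a) = (-0.465 +/- 0.613372) / (-0.08).
  z_1 = (-0.465 + 0.613372) / (-0.08) = -1.8546,   |z_1| = 1.8546.
  z_2 = (-0.465 - 0.613372) / (-0.08) = 13.4796,   |z_2| = 13.4796.
Moduli of all roots: 1.8546, 13.4796.
All moduli strictly greater than 1? Yes.
Verdict: Invertible.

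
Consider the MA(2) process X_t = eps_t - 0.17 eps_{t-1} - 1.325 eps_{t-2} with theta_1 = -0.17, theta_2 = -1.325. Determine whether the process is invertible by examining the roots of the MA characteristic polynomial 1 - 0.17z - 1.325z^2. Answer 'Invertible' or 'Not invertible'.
\text{Not invertible}

The MA(q) characteristic polynomial is P(z) = 1 - 0.17z - 1.325z^2.
Invertibility requires all roots to lie outside the unit circle, i.e. |z| > 1 for every root.
Set 1 + (-0.17) z + (-1.325) z^2 = 0, i.e. a z^2 + b z + c = 0 with a = -1.325, b = -0.17, c = 1.
Discriminant D = b^2 - 4ac = (-0.17)^2 - 4*(-1.325)*1 = 0.0289 - (-5.3) = 5.3289.
D >= 0, so the roots are real: z = (-b +/- sqrt(D)) / (2a) = (0.17 +/- 2.308441) / (-2.65).
  z_1 = (0.17 + 2.308441) / (-2.65) = -0.9353,   |z_1| = 0.9353.
  z_2 = (0.17 - 2.308441) / (-2.65) = 0.807,   |z_2| = 0.807.
Moduli of all roots: 0.9353, 0.8070.
All moduli strictly greater than 1? No.
Verdict: Not invertible.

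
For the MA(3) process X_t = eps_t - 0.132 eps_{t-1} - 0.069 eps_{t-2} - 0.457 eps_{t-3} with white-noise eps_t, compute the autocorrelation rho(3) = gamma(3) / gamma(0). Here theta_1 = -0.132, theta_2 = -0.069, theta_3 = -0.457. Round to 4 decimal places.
\rho(3) = -0.3712

For an MA(q) process with theta_0 = 1, the autocovariance is
  gamma(k) = sigma^2 * sum_{i=0..q-k} theta_i * theta_{i+k},
and rho(k) = gamma(k) / gamma(0). Sigma^2 cancels.
  numerator   = (1)*(-0.457) = -0.457.
  denominator = (1)^2 + (-0.132)^2 + (-0.069)^2 + (-0.457)^2 = 1.231034.
  rho(3) = -0.457 / 1.231034 = -0.3712.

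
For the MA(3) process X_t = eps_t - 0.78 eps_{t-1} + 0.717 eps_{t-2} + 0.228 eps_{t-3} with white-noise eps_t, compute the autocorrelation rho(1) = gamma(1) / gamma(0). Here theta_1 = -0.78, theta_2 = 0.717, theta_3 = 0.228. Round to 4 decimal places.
\rho(1) = -0.5407

For an MA(q) process with theta_0 = 1, the autocovariance is
  gamma(k) = sigma^2 * sum_{i=0..q-k} theta_i * theta_{i+k},
and rho(k) = gamma(k) / gamma(0). Sigma^2 cancels.
  numerator   = (1)*(-0.78) + (-0.78)*(0.717) + (0.717)*(0.228) = -1.175784.
  denominator = (1)^2 + (-0.78)^2 + (0.717)^2 + (0.228)^2 = 2.174473.
  rho(1) = -1.175784 / 2.174473 = -0.5407.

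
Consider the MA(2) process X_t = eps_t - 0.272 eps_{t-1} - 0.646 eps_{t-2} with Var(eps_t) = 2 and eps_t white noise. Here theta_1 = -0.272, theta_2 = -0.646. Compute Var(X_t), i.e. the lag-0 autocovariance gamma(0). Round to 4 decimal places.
\gamma(0) = 2.9826

For an MA(q) process X_t = eps_t + sum_i theta_i eps_{t-i} with
Var(eps_t) = sigma^2, the variance is
  gamma(0) = sigma^2 * (1 + sum_i theta_i^2).
  sum_i theta_i^2 = (-0.272)^2 + (-0.646)^2 = 0.073984 + 0.417316 = 0.4913.
  gamma(0) = 2 * (1 + 0.4913) = 2 * 1.4913 = 2.9826.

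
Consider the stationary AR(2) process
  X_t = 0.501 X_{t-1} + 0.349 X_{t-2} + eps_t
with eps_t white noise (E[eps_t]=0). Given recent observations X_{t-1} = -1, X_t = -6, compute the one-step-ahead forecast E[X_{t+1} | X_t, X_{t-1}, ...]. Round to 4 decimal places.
E[X_{t+1} \mid \mathcal F_t] = -3.3550

For an AR(p) model X_t = c + sum_i phi_i X_{t-i} + eps_t, the
one-step-ahead conditional mean is
  E[X_{t+1} | X_t, ...] = c + sum_i phi_i X_{t+1-i}.
Substitute known values:
  E[X_{t+1} | ...] = (0.501) * (-6) + (0.349) * (-1)
                   = -3.3550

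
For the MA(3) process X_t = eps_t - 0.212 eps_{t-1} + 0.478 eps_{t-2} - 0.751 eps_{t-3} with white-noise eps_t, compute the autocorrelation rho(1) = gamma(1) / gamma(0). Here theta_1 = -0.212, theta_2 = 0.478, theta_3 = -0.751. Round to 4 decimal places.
\rho(1) = -0.3659

For an MA(q) process with theta_0 = 1, the autocovariance is
  gamma(k) = sigma^2 * sum_{i=0..q-k} theta_i * theta_{i+k},
and rho(k) = gamma(k) / gamma(0). Sigma^2 cancels.
  numerator   = (1)*(-0.212) + (-0.212)*(0.478) + (0.478)*(-0.751) = -0.672314.
  denominator = (1)^2 + (-0.212)^2 + (0.478)^2 + (-0.751)^2 = 1.837429.
  rho(1) = -0.672314 / 1.837429 = -0.3659.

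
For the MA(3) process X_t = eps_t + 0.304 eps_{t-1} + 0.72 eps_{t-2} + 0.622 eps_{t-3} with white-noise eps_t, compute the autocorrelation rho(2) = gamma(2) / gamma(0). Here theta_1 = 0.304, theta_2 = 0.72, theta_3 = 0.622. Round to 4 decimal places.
\rho(2) = 0.4551

For an MA(q) process with theta_0 = 1, the autocovariance is
  gamma(k) = sigma^2 * sum_{i=0..q-k} theta_i * theta_{i+k},
and rho(k) = gamma(k) / gamma(0). Sigma^2 cancels.
  numerator   = (1)*(0.72) + (0.304)*(0.622) = 0.909088.
  denominator = (1)^2 + (0.304)^2 + (0.72)^2 + (0.622)^2 = 1.9977.
  rho(2) = 0.909088 / 1.9977 = 0.4551.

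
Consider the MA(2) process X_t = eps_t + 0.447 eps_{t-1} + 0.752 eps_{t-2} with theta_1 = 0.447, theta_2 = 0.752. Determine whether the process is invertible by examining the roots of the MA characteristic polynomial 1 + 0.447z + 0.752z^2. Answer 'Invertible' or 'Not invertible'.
\text{Invertible}

The MA(q) characteristic polynomial is P(z) = 1 + 0.447z + 0.752z^2.
Invertibility requires all roots to lie outside the unit circle, i.e. |z| > 1 for every root.
Set 1 + (0.447) z + (0.752) z^2 = 0, i.e. a z^2 + b z + c = 0 with a = 0.752, b = 0.447, c = 1.
Discriminant D = b^2 - 4ac = (0.447)^2 - 4*(0.752)*1 = 0.199809 - (3.008) = -2.808191.
D < 0, so the roots are the complex-conjugate pair z = (-b +/- i sqrt(-D)) / (2a) = -0.2972 +/- 1.1142i.
For a conjugate pair |z|^2 = z * conj(z) = (product of roots) = c/a = 1/(0.752) = 1.329787, so |z| = sqrt(1.329787) = 1.1532 for both roots.
Moduli of all roots: 1.1532, 1.1532.
All moduli strictly greater than 1? Yes.
Verdict: Invertible.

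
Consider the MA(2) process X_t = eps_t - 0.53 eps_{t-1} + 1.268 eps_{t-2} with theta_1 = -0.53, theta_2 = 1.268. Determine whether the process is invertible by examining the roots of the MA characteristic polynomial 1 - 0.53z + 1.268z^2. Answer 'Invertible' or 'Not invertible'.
\text{Not invertible}

The MA(q) characteristic polynomial is P(z) = 1 - 0.53z + 1.268z^2.
Invertibility requires all roots to lie outside the unit circle, i.e. |z| > 1 for every root.
Set 1 + (-0.53) z + (1.268) z^2 = 0, i.e. a z^2 + b z + c = 0 with a = 1.268, b = -0.53, c = 1.
Discriminant D = b^2 - 4ac = (-0.53)^2 - 4*(1.268)*1 = 0.2809 - (5.072) = -4.7911.
D < 0, so the roots are the complex-conjugate pair z = (-b +/- i sqrt(-D)) / (2a) = 0.209 +/- 0.8631i.
For a conjugate pair |z|^2 = z * conj(z) = (product of roots) = c/a = 1/(1.268) = 0.788644, so |z| = sqrt(0.788644) = 0.8881 for both roots.
Moduli of all roots: 0.8881, 0.8881.
All moduli strictly greater than 1? No.
Verdict: Not invertible.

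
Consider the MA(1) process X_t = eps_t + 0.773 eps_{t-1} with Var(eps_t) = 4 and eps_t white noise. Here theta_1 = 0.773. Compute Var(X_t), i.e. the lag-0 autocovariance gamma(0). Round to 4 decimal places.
\gamma(0) = 6.3901

For an MA(q) process X_t = eps_t + sum_i theta_i eps_{t-i} with
Var(eps_t) = sigma^2, the variance is
  gamma(0) = sigma^2 * (1 + sum_i theta_i^2).
  sum_i theta_i^2 = (0.773)^2 = 0.597529.
  gamma(0) = 4 * (1 + 0.597529) = 4 * 1.597529 = 6.390116, which rounds to 6.3901.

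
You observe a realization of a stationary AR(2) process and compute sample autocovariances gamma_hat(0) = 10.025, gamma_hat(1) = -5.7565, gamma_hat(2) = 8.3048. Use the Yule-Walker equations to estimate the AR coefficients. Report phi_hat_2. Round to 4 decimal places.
\hat\phi_{2} = 0.7440

The Yule-Walker equations for an AR(p) process read, in matrix form,
  Gamma_p phi = r_p,   with   (Gamma_p)_{ij} = gamma(|i - j|),
                       (r_p)_i = gamma(i),   i,j = 1..p.
Substitute the sample gammas (Toeplitz matrix and right-hand side of size 2):
  Gamma_p = [[10.025, -5.7565], [-5.7565, 10.025]]
  r_p     = [-5.7565, 8.3048]
Written out:
  10.025 phi_1 - 5.7565 phi_2 = -5.7565
  -5.7565 phi_1 + 10.025 phi_2 = 8.3048
Solve by Cramer's rule:
  det = gamma(0)^2 - gamma(1)^2 = (10.025)^2 - (-5.7565)^2 = 100.500625 - 33.13729225 = 67.36333275
  phi_hat_1 = [gamma(1) gamma(0) - gamma(1) gamma(2)] / det = [(-5.7565)(10.025) - (-5.7565)(8.3048)] / 67.36333275 = -9.9023313 / 67.36333275 = -0.147
  phi_hat_2 = [gamma(0) gamma(2) - gamma(1)^2] / det = [(10.025)(8.3048) - (-5.7565)^2] / 67.36333275 = 50.11832775 / 67.36333275 = 0.744
So phi_hat = [-0.1470, 0.7440].
Therefore phi_hat_2 = 0.7440.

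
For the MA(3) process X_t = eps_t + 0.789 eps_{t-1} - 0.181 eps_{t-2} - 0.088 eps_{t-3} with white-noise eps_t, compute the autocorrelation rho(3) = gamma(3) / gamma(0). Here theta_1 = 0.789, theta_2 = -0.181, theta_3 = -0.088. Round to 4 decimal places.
\rho(3) = -0.0529

For an MA(q) process with theta_0 = 1, the autocovariance is
  gamma(k) = sigma^2 * sum_{i=0..q-k} theta_i * theta_{i+k},
and rho(k) = gamma(k) / gamma(0). Sigma^2 cancels.
  numerator   = (1)*(-0.088) = -0.088.
  denominator = (1)^2 + (0.789)^2 + (-0.181)^2 + (-0.088)^2 = 1.663026.
  rho(3) = -0.088 / 1.663026 = -0.0529.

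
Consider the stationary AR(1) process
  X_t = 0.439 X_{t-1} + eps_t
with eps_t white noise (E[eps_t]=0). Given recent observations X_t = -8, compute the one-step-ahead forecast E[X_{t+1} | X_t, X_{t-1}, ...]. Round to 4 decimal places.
E[X_{t+1} \mid \mathcal F_t] = -3.5120

For an AR(p) model X_t = c + sum_i phi_i X_{t-i} + eps_t, the
one-step-ahead conditional mean is
  E[X_{t+1} | X_t, ...] = c + sum_i phi_i X_{t+1-i}.
Substitute known values:
  E[X_{t+1} | ...] = (0.439) * (-8)
                   = -3.5120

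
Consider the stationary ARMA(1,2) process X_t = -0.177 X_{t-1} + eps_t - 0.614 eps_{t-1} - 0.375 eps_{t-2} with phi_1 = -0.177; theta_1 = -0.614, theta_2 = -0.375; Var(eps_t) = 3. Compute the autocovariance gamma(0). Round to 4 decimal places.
\gamma(0) = 5.0481

Multiply the model equation by X_{t-k} and take expectations. With theta_0 = psi_0 = 1 and psi_j the MA(infinity) weights, this gives
  gamma(k) - sum_i phi_i gamma(k-i) = c_k,
  c_k = sigma^2 * sum_{j=k..q} theta_j psi_{j-k}   (c_k = 0 for k > q),
using gamma(-m) = gamma(m).
psi-weights needed (psi_j = theta_j + sum_i phi_i psi_{j-i}):
  psi_1 = theta_1 + phi_1 = -0.614 + (-0.177) = -0.791
  psi_2 = theta_2 + phi_1 psi_1 = -0.375 + (-0.177)(-0.791) = -0.234993
Right-hand sides:
  c_0 = sigma^2 (1 + theta_1 psi_1 + theta_2 psi_2) = 3 * (1 + (-0.614)(-0.791) + (-0.375)(-0.234993)) = 3 * 1.573796 = 4.721389
  c_1 = sigma^2 (theta_1 + theta_2 psi_1) = 3 * (-0.614 + (-0.375)(-0.791)) = -0.952125
  c_2 = sigma^2 theta_2 = 3 * (-0.375) = -1.125
Equations for k = 0 and k = 1 (AR order 1):
  gamma(0) = phi_1 gamma(1) + c_0
  gamma(1) = phi_1 gamma(0) + c_1
Substituting the second into the first: gamma(0) (1 - phi_1^2) = c_0 + phi_1 c_1, so
  gamma(0) = (c_0 + phi_1 c_1) / (1 - phi_1^2) = (4.721389 + (-0.177)(-0.952125)) / (1 - (-0.177)^2) = 4.889915 / 0.968671 = 5.048066.
Therefore gamma(0) = 5.0481 (to 4 decimal places).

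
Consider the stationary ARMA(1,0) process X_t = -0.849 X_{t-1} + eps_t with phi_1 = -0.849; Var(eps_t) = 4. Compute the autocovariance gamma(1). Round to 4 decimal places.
\gamma(1) = -12.1634

Multiply the model equation by X_{t-k} and take expectations. With theta_0 = psi_0 = 1 and psi_j the MA(infinity) weights, this gives
  gamma(k) - sum_i phi_i gamma(k-i) = c_k,
  c_k = sigma^2 * sum_{j=k..q} theta_j psi_{j-k}   (c_k = 0 for k > q),
using gamma(-m) = gamma(m).
Pure AR (q = 0): c_0 = sigma^2 = 4, c_k = 0 for k >= 1.
Equations for k = 0 and k = 1 (AR order 1):
  gamma(0) = phi_1 gamma(1) + c_0
  gamma(1) = phi_1 gamma(0) + c_1
Substituting the second into the first: gamma(0) (1 - phi_1^2) = c_0 + phi_1 c_1, so
  gamma(0) = c_0 / (1 - phi_1^2) = 4 / (1 - (-0.849)^2) = 4 / 0.279199 = 14.326699.
  gamma(1) = phi_1 gamma(0) = (-0.849)(14.326699) = -12.163367.
Therefore gamma(1) = -12.1634 (to 4 decimal places).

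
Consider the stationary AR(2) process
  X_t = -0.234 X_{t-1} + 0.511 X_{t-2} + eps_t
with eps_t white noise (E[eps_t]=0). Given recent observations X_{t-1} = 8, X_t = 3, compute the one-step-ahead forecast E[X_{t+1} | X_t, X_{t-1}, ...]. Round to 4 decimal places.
E[X_{t+1} \mid \mathcal F_t] = 3.3860

For an AR(p) model X_t = c + sum_i phi_i X_{t-i} + eps_t, the
one-step-ahead conditional mean is
  E[X_{t+1} | X_t, ...] = c + sum_i phi_i X_{t+1-i}.
Substitute known values:
  E[X_{t+1} | ...] = (-0.234) * (3) + (0.511) * (8)
                   = 3.3860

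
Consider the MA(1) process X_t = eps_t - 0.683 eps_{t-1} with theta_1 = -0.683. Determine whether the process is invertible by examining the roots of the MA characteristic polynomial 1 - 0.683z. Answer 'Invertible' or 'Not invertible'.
\text{Invertible}

The MA(q) characteristic polynomial is P(z) = 1 - 0.683z.
Invertibility requires all roots to lie outside the unit circle, i.e. |z| > 1 for every root.
This is linear in z: 1 + (-0.683) z = 0  =>  z = -1/(-0.683) = 1.464129,  |z| = 1.464129.
Moduli of all roots: 1.4641.
All moduli strictly greater than 1? Yes.
Verdict: Invertible.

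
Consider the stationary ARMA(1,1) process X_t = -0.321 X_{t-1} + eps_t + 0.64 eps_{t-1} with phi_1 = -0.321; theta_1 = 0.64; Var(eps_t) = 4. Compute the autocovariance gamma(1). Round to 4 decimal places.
\gamma(1) = 1.1303

Multiply the model equation by X_{t-k} and take expectations. With theta_0 = psi_0 = 1 and psi_j the MA(infinity) weights, this gives
  gamma(k) - sum_i phi_i gamma(k-i) = c_k,
  c_k = sigma^2 * sum_{j=k..q} theta_j psi_{j-k}   (c_k = 0 for k > q),
using gamma(-m) = gamma(m).
psi-weights needed (psi_j = theta_j + sum_i phi_i psi_{j-i}):
  psi_1 = theta_1 + phi_1 = 0.64 + (-0.321) = 0.319
Right-hand sides:
  c_0 = sigma^2 (1 + theta_1 psi_1) = 4 * (1 + (0.64)(0.319)) = 4 * 1.20416 = 4.81664
  c_1 = sigma^2 theta_1 = 4 * (0.64) = 2.56
  c_2 = 0
Equations for k = 0 and k = 1 (AR order 1):
  gamma(0) = phi_1 gamma(1) + c_0
  gamma(1) = phi_1 gamma(0) + c_1
Substituting the second into the first: gamma(0) (1 - phi_1^2) = c_0 + phi_1 c_1, so
  gamma(0) = (c_0 + phi_1 c_1) / (1 - phi_1^2) = (4.81664 + (-0.321)(2.56)) / (1 - (-0.321)^2) = 3.99488 / 0.896959 = 4.453804.
  gamma(1) = phi_1 gamma(0) + c_1 = (-0.321)(4.453804) + (2.56) = 1.130329.
Therefore gamma(1) = 1.1303 (to 4 decimal places).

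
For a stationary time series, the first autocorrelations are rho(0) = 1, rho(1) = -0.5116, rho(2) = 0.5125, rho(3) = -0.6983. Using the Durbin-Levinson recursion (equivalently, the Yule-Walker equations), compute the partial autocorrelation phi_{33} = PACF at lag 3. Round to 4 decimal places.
\phi_{33} = -0.5380

The PACF at lag k is phi_{kk}, the last component of the solution
to the Yule-Walker system G_k phi = r_k where
  (G_k)_{ij} = rho(|i - j|), (r_k)_i = rho(i), i,j = 1..k.
Equivalently, Durbin-Levinson gives phi_{kk} iteratively:
  phi_{11} = rho(1)
  phi_{kk} = [rho(k) - sum_{j=1..k-1} phi_{k-1,j} rho(k-j)]
            / [1 - sum_{j=1..k-1} phi_{k-1,j} rho(j)],
  phi_{k,j} = phi_{k-1,j} - phi_{kk} phi_{k-1,k-j},  j = 1..k-1.
Step k = 1:
  phi_11 = rho(1) = -0.5116.
Step k = 2:
  phi_22 = [rho(2) - phi_11 rho(1)] / [1 - phi_11 rho(1)] = [0.5125 - (-0.5116)(-0.5116)] / [1 - (-0.5116)(-0.5116)]
         = 0.25076544 / 0.73826544 = 0.339668.
  Update: phi_21 = phi_11 - phi_22 phi_11 = -0.5116 - (0.339668)(-0.5116) = -0.337826.
Step k = 3:
  phi_33 = [rho(3) - phi_21 rho(2) - phi_22 rho(1)] / [1 - phi_21 rho(1) - phi_22 rho(2)]
    numerator   = -0.6983 - (-0.337826)(0.5125) - (0.339668)(-0.5116) = -0.35139
    denominator = 1 - (-0.337826)(-0.5116) - (0.339668)(0.5125) = 0.65308834
  phi_33 = -0.35139 / 0.65308834 = -0.538.
Therefore phi_{33} = -0.5380.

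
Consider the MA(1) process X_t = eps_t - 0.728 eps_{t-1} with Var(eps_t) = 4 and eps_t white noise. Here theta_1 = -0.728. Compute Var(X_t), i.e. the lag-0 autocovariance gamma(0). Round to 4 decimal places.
\gamma(0) = 6.1199

For an MA(q) process X_t = eps_t + sum_i theta_i eps_{t-i} with
Var(eps_t) = sigma^2, the variance is
  gamma(0) = sigma^2 * (1 + sum_i theta_i^2).
  sum_i theta_i^2 = (-0.728)^2 = 0.529984.
  gamma(0) = 4 * (1 + 0.529984) = 4 * 1.529984 = 6.119936, which rounds to 6.1199.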